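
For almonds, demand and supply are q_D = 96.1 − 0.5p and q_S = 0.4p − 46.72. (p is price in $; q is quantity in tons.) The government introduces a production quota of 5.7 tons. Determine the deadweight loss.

$275.01

In inverse form: demand p = 192.2 − 2q, supply p = 116.8 + 2.5q.
Competitive equilibrium: 192.2 − 2q = 116.8 + 2.5q → q* = 16.7556, p* = 158.6889.
At q = 5.7: demand price = 192.2 − 2·5.7 = 180.8; supply price = 116.8 + 2.5·5.7 = 131.05.
Δq = 16.7556 − 5.7 = 11.0556; wedge = 180.8 − 131.05 = 49.75.
DWL = ½ × 11.0556 × 49.75 = $275.01.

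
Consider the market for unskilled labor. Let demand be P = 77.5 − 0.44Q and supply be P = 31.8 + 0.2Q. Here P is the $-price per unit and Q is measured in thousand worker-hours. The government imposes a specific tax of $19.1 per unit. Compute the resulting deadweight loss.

$285.01 thousand

Competitive equilibrium: 77.5 − 0.44Q = 31.8 + 0.2Q → Q* = 71.4063, P* = 46.0813.
With the tax, the buyer price exceeds the seller price by 19.1: (77.5 − 0.44Q) − (31.8 + 0.2Q) = 19.1 → Q' = 41.5625.
ΔQ = 71.4063 − 41.5625 = 29.8438; the wedge equals the tax, 19.1.
Deadweight loss = ½ × 29.8438 × 19.1 = $285.01 thousand.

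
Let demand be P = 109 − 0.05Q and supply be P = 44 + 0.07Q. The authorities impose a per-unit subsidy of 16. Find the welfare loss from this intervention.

1066.67

Competitive equilibrium: 109 − 0.05Q = 44 + 0.07Q → Q* = 541.6667, P* = 81.9167.
The subsidy lowers effective supply by 16: P = 28 + 0.07Q.
New quantity: 109 − 0.05Q = 28 + 0.07Q → Q' = 675.
Overproduction ΔQ = 675 − 541.6667 = 133.3333; wedge = subsidy = 16.
Welfare loss = ½ × 133.3333 × 16 = 1066.67.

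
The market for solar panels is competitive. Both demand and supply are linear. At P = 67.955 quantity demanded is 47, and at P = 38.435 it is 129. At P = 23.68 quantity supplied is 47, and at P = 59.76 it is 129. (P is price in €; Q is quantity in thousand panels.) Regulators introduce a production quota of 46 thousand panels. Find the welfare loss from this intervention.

€1269.85 thousand

Demand slope = (38.435 − 67.955)/(129 − 47) = −0.36, so P = 84.875 − 0.36Q.
Supply slope = (59.76 − 23.68)/(129 − 47) = 0.44, so P = 3 + 0.44Q.
Competitive equilibrium: 84.875 − 0.36Q = 3 + 0.44Q → Q* = 102.3438, P* = 48.0313.
At Q = 46: demand price = 84.875 − 0.36·46 = 68.315; supply price = 3 + 0.44·46 = 23.24.
ΔQ = 102.3438 − 46 = 56.3438; wedge = 68.315 − 23.24 = 45.075.
DWL = ½ × 56.3438 × 45.075 = €1269.85 thousand.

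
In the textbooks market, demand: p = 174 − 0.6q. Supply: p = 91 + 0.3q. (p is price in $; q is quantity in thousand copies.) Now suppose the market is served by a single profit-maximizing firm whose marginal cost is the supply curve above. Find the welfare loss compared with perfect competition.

Competitive equilibrium: 174 − 0.6q = 91 + 0.3q → q* = 92.2222, p* = 118.6667.
Marginal revenue: MR = 174 − 1.2q. Set MR = MC: 174 − 1.2q = 91 + 0.3q → q_m = 55.3333.
Price p_m = 174 − 0.6·55.3333 = 140.8; MC(q_m) = 91 + 0.3·55.3333 = 107.6.
Competitive q* = 92.2222, so Δq = 36.8889; wedge = 140.8 − 107.6 = 33.2.
DWL = ½ × 36.8889 × 33.2 = $612.36 thousand.

$612.36 thousand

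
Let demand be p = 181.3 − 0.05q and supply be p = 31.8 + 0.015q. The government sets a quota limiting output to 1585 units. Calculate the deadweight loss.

16614.81

Competitive equilibrium: 181.3 − 0.05q = 31.8 + 0.015q → q* = 2300, p* = 66.3.
At q = 1585: demand price = 181.3 − 0.05·1585 = 102.05; supply price = 31.8 + 0.015·1585 = 55.575.
Δq = 2300 − 1585 = 715; wedge = 102.05 − 55.575 = 46.475.
The triangle = ½ × 715 × 46.475 = 16614.81.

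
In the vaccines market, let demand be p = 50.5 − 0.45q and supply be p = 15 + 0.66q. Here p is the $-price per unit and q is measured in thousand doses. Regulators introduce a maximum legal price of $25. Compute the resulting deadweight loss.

Competitive equilibrium: 50.5 − 0.45q = 15 + 0.66q → q* = 31.982, p* = 36.1081.
At the ceiling p = 25, quantity supplied = (25 − 15)/0.66 = 15.1515.
Willingness to pay at q' = 15.1515: 50.5 − 0.45·15.1515 = 43.6818.
Δq = 31.982 − 15.1515 = 16.8305; wedge = 43.6818 − 25 = 18.6818.
The triangle = ½ × 16.8305 × 18.6818 = $157.21 thousand.

$157.21 thousand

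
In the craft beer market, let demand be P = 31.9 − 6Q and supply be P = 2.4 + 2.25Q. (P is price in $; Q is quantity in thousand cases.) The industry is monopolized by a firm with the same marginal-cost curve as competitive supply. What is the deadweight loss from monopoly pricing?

$9.35 thousand

Competitive equilibrium: 31.9 − 6Q = 2.4 + 2.25Q → Q* = 3.5758, P* = 10.4455.
Marginal revenue: MR = 31.9 − 12Q. Set MR = MC: 31.9 − 12Q = 2.4 + 2.25Q → Q_m = 2.0702.
Price P_m = 31.9 − 6·2.0702 = 19.4788; MC(Q_m) = 2.4 + 2.25·2.0702 = 7.058.
Competitive Q* = 3.5758, so ΔQ = 1.5056; wedge = 19.4788 − 7.058 = 12.4208.
Deadweight loss = ½ × 1.5056 × 12.4208 = $9.35 thousand.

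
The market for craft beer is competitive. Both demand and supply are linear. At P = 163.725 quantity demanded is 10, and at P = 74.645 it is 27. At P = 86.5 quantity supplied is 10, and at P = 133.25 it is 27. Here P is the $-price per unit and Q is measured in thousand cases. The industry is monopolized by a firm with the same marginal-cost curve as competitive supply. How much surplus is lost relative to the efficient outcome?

Demand slope = (74.645 − 163.725)/(27 − 10) = −5.24, so P = 216.125 − 5.24Q.
Supply slope = (133.25 − 86.5)/(27 − 10) = 2.75, so P = 59 + 2.75Q.
Competitive equilibrium: 216.125 − 5.24Q = 59 + 2.75Q → Q* = 19.6652, P* = 113.0793.
Marginal revenue: MR = 216.125 − 10.48Q. Set MR = MC: 216.125 − 10.48Q = 59 + 2.75Q → Q_m = 11.8764.
Price P_m = 216.125 − 5.24·11.8764 = 153.8927; MC(Q_m) = 59 + 2.75·11.8764 = 91.6601.
Competitive Q* = 19.6652, so ΔQ = 7.7888; wedge = 153.8927 − 91.6601 = 62.2326.
The triangle = ½ × 7.7888 × 62.2326 = $242.36 thousand.

$242.36 thousand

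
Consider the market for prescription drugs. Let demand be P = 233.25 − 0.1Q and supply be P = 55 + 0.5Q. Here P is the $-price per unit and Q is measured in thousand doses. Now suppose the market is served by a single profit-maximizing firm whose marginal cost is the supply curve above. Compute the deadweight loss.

Competitive equilibrium: 233.25 − 0.1Q = 55 + 0.5Q → Q* = 297.0833, P* = 203.5417.
Marginal revenue: MR = 233.25 − 0.2Q. Set MR = MC: 233.25 − 0.2Q = 55 + 0.5Q → Q_m = 254.6429.
Price P_m = 233.25 − 0.1·254.6429 = 207.7857; MC(Q_m) = 55 + 0.5·254.6429 = 182.3215.
Competitive Q* = 297.0833, so ΔQ = 42.4404; wedge = 207.7857 − 182.3215 = 25.4642.
Deadweight loss = ½ × 42.4404 × 25.4642 = $540.36 thousand.

$540.36 thousand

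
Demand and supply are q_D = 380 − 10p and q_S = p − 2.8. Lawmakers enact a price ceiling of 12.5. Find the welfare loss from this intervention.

In inverse form: demand p = 38 − 0.1q, supply p = 2.8 + q.
Competitive equilibrium: 38 − 0.1q = 2.8 + q → q* = 32, p* = 34.8.
At the ceiling p = 12.5, quantity supplied = (12.5 − 2.8)/1 = 9.7.
Willingness to pay at q' = 9.7: 38 − 0.1·9.7 = 37.03.
Δq = 32 − 9.7 = 22.3; wedge = 37.03 − 12.5 = 24.53.
Welfare loss = ½ × 22.3 × 24.53 = 273.51.

273.51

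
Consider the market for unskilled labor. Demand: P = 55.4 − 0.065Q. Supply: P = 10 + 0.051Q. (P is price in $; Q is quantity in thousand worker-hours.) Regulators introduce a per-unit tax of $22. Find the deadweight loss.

$2086.21 thousand

Competitive equilibrium: 55.4 − 0.065Q = 10 + 0.051Q → Q* = 391.3793, P* = 29.9603.
With the tax, the buyer price exceeds the seller price by 22: (55.4 − 0.065Q) − (10 + 0.051Q) = 22 → Q' = 201.7241.
ΔQ = 391.3793 − 201.7241 = 189.6552; the wedge equals the tax, 22.
The triangle = ½ × 189.6552 × 22 = $2086.21 thousand.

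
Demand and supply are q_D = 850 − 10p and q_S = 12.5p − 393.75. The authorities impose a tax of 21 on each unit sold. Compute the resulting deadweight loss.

In inverse form: demand p = 85 − 0.1q, supply p = 31.5 + 0.08q.
Competitive equilibrium: 85 − 0.1q = 31.5 + 0.08q → q* = 297.2222, p* = 55.2778.
With the tax, the buyer price exceeds the seller price by 21: (85 − 0.1q) − (31.5 + 0.08q) = 21 → q' = 180.5556.
Δq = 297.2222 − 180.5556 = 116.6666; the wedge equals the tax, 21.
Deadweight loss = ½ × 116.6666 × 21 = 1225.

1225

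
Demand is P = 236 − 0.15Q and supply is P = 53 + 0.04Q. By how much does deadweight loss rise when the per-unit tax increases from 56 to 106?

Competitive equilibrium: 236 − 0.15Q = 53 + 0.04Q → Q* = 963.1579, P* = 91.5263.
For a per-unit tax t: ΔQ = t/0.19, so DWL = ½·t·(t/0.19) = t²/0.38.
At t = 56: DWL = 8252.632. At t = 106: DWL = 29568.421.
Increase = 29568.421 − 8252.632 = 21315.79.

21315.79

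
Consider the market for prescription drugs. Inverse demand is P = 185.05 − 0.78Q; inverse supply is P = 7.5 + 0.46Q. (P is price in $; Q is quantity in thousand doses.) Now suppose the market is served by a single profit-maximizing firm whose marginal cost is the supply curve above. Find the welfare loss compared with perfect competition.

Competitive equilibrium: 185.05 − 0.78Q = 7.5 + 0.46Q → Q* = 143.1855, P* = 73.3653.
Marginal revenue: MR = 185.05 − 1.56Q. Set MR = MC: 185.05 − 1.56Q = 7.5 + 0.46Q → Q_m = 87.896.
Price P_m = 185.05 − 0.78·87.896 = 116.4911; MC(Q_m) = 7.5 + 0.46·87.896 = 47.9322.
Competitive Q* = 143.1855, so ΔQ = 55.2895; wedge = 116.4911 − 47.9322 = 68.5589.
Deadweight loss = ½ × 55.2895 × 68.5589 = $1895.29 thousand.

$1895.29 thousand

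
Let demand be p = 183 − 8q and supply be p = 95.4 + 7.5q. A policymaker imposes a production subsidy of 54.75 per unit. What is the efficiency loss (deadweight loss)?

Competitive equilibrium: 183 − 8q = 95.4 + 7.5q → q* = 5.6516, p* = 137.7871.
The subsidy lowers effective supply by 54.75: p = 40.65 + 7.5q.
New quantity: 183 − 8q = 40.65 + 7.5q → q' = 9.1839.
Overproduction Δq = 9.1839 − 5.6516 = 3.5323; wedge = subsidy = 54.75.
The triangle = ½ × 3.5323 × 54.75 = 96.70.

96.70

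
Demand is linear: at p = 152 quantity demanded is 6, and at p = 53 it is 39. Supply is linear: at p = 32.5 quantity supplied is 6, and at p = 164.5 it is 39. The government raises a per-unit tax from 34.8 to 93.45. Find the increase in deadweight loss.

537.28

Demand slope = (53 − 152)/(39 − 6) = −3, so p = 170 − 3q.
Supply slope = (164.5 − 32.5)/(39 − 6) = 4, so p = 8.5 + 4q.
Competitive equilibrium: 170 − 3q = 8.5 + 4q → q* = 23.0714, p* = 100.7857.
For a per-unit tax t: Δq = t/7, so DWL = ½·t·(t/7) = t²/14.
At t = 34.8: DWL = 86.503. At t = 93.45: DWL = 623.779.
Increase = 623.779 − 86.503 = 537.28.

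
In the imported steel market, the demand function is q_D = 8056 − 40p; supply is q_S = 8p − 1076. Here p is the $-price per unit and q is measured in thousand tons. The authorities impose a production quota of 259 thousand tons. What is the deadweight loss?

In inverse form: demand p = 201.4 − 0.025q, supply p = 134.5 + 0.125q.
Competitive equilibrium: 201.4 − 0.025q = 134.5 + 0.125q → q* = 446, p* = 190.25.
At q = 259: demand price = 201.4 − 0.025·259 = 194.925; supply price = 134.5 + 0.125·259 = 166.875.
Δq = 446 − 259 = 187; wedge = 194.925 − 166.875 = 28.05.
Welfare loss = ½ × 187 × 28.05 = $2622.675 thousand.

$2622.675 thousand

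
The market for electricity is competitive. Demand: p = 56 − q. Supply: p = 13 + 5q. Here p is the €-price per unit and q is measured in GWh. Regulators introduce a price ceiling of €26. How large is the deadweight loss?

€62.56

Competitive equilibrium: 56 − q = 13 + 5q → q* = 7.1667, p* = 48.8333.
At the ceiling p = 26, quantity supplied = (26 − 13)/5 = 2.6.
Willingness to pay at q' = 2.6: 56 − 1·2.6 = 53.4.
Δq = 7.1667 − 2.6 = 4.5667; wedge = 53.4 − 26 = 27.4.
Welfare loss = ½ × 4.5667 × 27.4 = €62.56.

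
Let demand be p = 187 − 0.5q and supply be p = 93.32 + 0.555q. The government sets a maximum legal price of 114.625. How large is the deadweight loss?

Competitive equilibrium: 187 − 0.5q = 93.32 + 0.555q → q* = 88.7962, p* = 142.6019.
At the ceiling p = 114.625, quantity supplied = (114.625 − 93.32)/0.555 = 38.3874.
Willingness to pay at q' = 38.3874: 187 − 0.5·38.3874 = 167.8063.
Δq = 88.7962 − 38.3874 = 50.4088; wedge = 167.8063 − 114.625 = 53.1813.
Welfare loss = ½ × 50.4088 × 53.1813 = 1340.40.

1340.40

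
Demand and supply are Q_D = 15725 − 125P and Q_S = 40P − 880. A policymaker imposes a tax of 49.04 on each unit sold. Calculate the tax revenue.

In inverse form: demand P = 125.8 − 0.008Q, supply P = 22 + 0.025Q.
Competitive equilibrium: 125.8 − 0.008Q = 22 + 0.025Q → Q* = 3145.4545, P* = 100.6364.
With the tax, the buyer price exceeds the seller price by 49.04: (125.8 − 0.008Q) − (22 + 0.025Q) = 49.04 → Q' = 1659.3939.
Tax revenue = 49.04 × 1659.3939 = 81376.68.

81376.68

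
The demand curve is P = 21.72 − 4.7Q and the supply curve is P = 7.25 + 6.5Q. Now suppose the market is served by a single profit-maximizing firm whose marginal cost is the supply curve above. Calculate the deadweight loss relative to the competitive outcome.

0.82

Competitive equilibrium: 21.72 − 4.7Q = 7.25 + 6.5Q → Q* = 1.292, P* = 15.6478.
Marginal revenue: MR = 21.72 − 9.4Q. Set MR = MC: 21.72 − 9.4Q = 7.25 + 6.5Q → Q_m = 0.9101.
Price P_m = 21.72 − 4.7·0.9101 = 17.4425; MC(Q_m) = 7.25 + 6.5·0.9101 = 13.1657.
Competitive Q* = 1.292, so ΔQ = 0.3819; wedge = 17.4425 − 13.1657 = 4.2768.
Deadweight loss = ½ × 0.3819 × 4.2768 = 0.82.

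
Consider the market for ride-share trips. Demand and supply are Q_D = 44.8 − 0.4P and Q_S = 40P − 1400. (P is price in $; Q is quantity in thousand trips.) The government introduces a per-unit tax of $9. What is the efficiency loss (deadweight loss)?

$16.04 thousand

In inverse form: demand P = 112 − 2.5Q, supply P = 35 + 0.025Q.
Competitive equilibrium: 112 − 2.5Q = 35 + 0.025Q → Q* = 30.495, P* = 35.7624.
With the tax, the buyer price exceeds the seller price by 9: (112 − 2.5Q) − (35 + 0.025Q) = 9 → Q' = 26.9307.
ΔQ = 30.495 − 26.9307 = 3.5643; the wedge equals the tax, 9.
Welfare loss = ½ × 3.5643 × 9 = $16.04 thousand.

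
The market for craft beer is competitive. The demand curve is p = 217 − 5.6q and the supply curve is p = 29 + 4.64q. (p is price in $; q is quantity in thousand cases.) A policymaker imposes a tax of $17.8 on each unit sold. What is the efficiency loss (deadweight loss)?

Competitive equilibrium: 217 − 5.6q = 29 + 4.64q → q* = 18.3594, p* = 114.1875.
With the tax, the buyer price exceeds the seller price by 17.8: (217 − 5.6q) − (29 + 4.64q) = 17.8 → q' = 16.6211.
Δq = 18.3594 − 16.6211 = 1.7383; the wedge equals the tax, 17.8.
DWL = ½ × 1.7383 × 17.8 = $15.47 thousand.

$15.47 thousand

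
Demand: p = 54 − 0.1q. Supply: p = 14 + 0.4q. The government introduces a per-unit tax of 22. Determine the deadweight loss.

Competitive equilibrium: 54 − 0.1q = 14 + 0.4q → q* = 80, p* = 46.
With the tax, the buyer price exceeds the seller price by 22: (54 − 0.1q) − (14 + 0.4q) = 22 → q' = 36.
Δq = 80 − 36 = 44; the wedge equals the tax, 22.
DWL = ½ × 44 × 22 = 484.

484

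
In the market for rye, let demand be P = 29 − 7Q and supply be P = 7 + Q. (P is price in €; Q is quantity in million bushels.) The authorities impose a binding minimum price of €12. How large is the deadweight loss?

€0.41 million

Competitive equilibrium: 29 − 7Q = 7 + Q → Q* = 2.75, P* = 9.75.
At the floor P = 12, quantity demanded = (29 − 12)/7 = 2.4286.
Sellers' marginal cost at Q' = 2.4286: 7 + 1·2.4286 = 9.4286.
ΔQ = 2.75 − 2.4286 = 0.3214; wedge = 12 − 9.4286 = 2.5714.
Welfare loss = ½ × 0.3214 × 2.5714 = €0.41 million.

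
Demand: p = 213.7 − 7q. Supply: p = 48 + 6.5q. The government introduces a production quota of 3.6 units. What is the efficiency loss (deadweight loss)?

507.87

Competitive equilibrium: 213.7 − 7q = 48 + 6.5q → q* = 12.2741, p* = 127.7815.
At q = 3.6: demand price = 213.7 − 7·3.6 = 188.5; supply price = 48 + 6.5·3.6 = 71.4.
Δq = 12.2741 − 3.6 = 8.6741; wedge = 188.5 − 71.4 = 117.1.
The triangle = ½ × 8.6741 × 117.1 = 507.87.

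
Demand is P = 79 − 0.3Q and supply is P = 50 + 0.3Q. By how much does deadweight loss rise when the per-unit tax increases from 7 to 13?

Competitive equilibrium: 79 − 0.3Q = 50 + 0.3Q → Q* = 48.3333, P* = 64.5.
For a per-unit tax t: ΔQ = t/0.6, so DWL = ½·t·(t/0.6) = t²/1.2.
At t = 7: DWL = 40.833. At t = 13: DWL = 140.833.
Increase = 140.833 − 40.833 = 100.

100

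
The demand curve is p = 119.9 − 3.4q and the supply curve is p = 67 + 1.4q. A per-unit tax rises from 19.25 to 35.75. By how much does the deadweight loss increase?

94.53

Competitive equilibrium: 119.9 − 3.4q = 67 + 1.4q → q* = 11.0208, p* = 82.4292.
For a per-unit tax t: Δq = t/4.8, so DWL = ½·t·(t/4.8) = t²/9.6.
At t = 19.25: DWL = 38.6. At t = 35.75: DWL = 133.132.
Increase = 133.132 − 38.6 = 94.53.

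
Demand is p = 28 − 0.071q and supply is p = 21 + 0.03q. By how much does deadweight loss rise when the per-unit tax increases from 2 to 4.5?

Competitive equilibrium: 28 − 0.071q = 21 + 0.03q → q* = 69.3069, p* = 23.0792.
For a per-unit tax t: Δq = t/0.101, so DWL = ½·t·(t/0.101) = t²/0.202.
At t = 2: DWL = 19.802. At t = 4.5: DWL = 100.248.
Increase = 100.248 − 19.802 = 80.45.

80.45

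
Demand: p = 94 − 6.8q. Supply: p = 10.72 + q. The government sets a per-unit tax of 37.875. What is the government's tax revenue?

Competitive equilibrium: 94 − 6.8q = 10.72 + q → q* = 10.6769, p* = 21.3969.
With the tax, the buyer price exceeds the seller price by 37.875: (94 − 6.8q) − (10.72 + q) = 37.875 → q' = 5.8212.
Tax revenue = 37.875 × 5.8212 = 220.48.

220.48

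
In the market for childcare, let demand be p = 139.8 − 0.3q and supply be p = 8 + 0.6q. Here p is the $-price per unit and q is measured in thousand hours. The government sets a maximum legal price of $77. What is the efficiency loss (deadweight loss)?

$444.94 thousand

Competitive equilibrium: 139.8 − 0.3q = 8 + 0.6q → q* = 146.4444, p* = 95.8667.
At the ceiling p = 77, quantity supplied = (77 − 8)/0.6 = 115.
Willingness to pay at q' = 115: 139.8 − 0.3·115 = 105.3.
Δq = 146.4444 − 115 = 31.4444; wedge = 105.3 − 77 = 28.3.
Welfare loss = ½ × 31.4444 × 28.3 = $444.94 thousand.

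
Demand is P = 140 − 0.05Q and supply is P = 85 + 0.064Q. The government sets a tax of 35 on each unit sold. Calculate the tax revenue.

6140.35

Competitive equilibrium: 140 − 0.05Q = 85 + 0.064Q → Q* = 482.4561, P* = 115.8772.
With the tax, the buyer price exceeds the seller price by 35: (140 − 0.05Q) − (85 + 0.064Q) = 35 → Q' = 175.4386.
Tax revenue = 35 × 175.4386 = 6140.35.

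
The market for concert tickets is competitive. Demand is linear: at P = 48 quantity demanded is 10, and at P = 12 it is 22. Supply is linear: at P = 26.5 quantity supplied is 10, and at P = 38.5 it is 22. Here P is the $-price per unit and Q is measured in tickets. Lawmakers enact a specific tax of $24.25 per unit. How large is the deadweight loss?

$73.51

Demand slope = (12 − 48)/(22 − 10) = −3, so P = 78 − 3Q.
Supply slope = (38.5 − 26.5)/(22 − 10) = 1, so P = 16.5 + Q.
Competitive equilibrium: 78 − 3Q = 16.5 + Q → Q* = 15.375, P* = 31.875.
With the tax, the buyer price exceeds the seller price by 24.25: (78 − 3Q) − (16.5 + Q) = 24.25 → Q' = 9.3125.
ΔQ = 15.375 − 9.3125 = 6.0625; the wedge equals the tax, 24.25.
Deadweight loss = ½ × 6.0625 × 24.25 = $73.51.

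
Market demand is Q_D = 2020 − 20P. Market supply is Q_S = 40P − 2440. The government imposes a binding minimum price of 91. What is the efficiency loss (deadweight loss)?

In inverse form: demand P = 101 − 0.05Q, supply P = 61 + 0.025Q.
Competitive equilibrium: 101 − 0.05Q = 61 + 0.025Q → Q* = 533.3333, P* = 74.3333.
At the floor P = 91, quantity demanded = (101 − 91)/0.05 = 200.
Sellers' marginal cost at Q' = 200: 61 + 0.025·200 = 66.
ΔQ = 533.3333 − 200 = 333.3333; wedge = 91 − 66 = 25.
Deadweight loss = ½ × 333.3333 × 25 = 4166.67.

4166.67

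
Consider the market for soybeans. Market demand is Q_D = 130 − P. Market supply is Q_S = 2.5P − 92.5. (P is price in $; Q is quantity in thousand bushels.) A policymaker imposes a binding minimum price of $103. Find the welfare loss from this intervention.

In inverse form: demand P = 130 − Q, supply P = 37 + 0.4Q.
Competitive equilibrium: 130 − Q = 37 + 0.4Q → Q* = 66.4286, P* = 63.5714.
At the floor P = 103, quantity demanded = (130 − 103)/1 = 27.
Sellers' marginal cost at Q' = 27: 37 + 0.4·27 = 47.8.
ΔQ = 66.4286 − 27 = 39.4286; wedge = 103 − 47.8 = 55.2.
The triangle = ½ × 39.4286 × 55.2 = $1088.23 thousand.

$1088.23 thousand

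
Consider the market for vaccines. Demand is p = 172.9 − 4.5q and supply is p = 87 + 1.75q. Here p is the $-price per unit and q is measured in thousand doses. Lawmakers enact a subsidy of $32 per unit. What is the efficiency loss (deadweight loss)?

$81.92 thousand

Competitive equilibrium: 172.9 − 4.5q = 87 + 1.75q → q* = 13.744, p* = 111.052.
The subsidy lowers effective supply by 32: p = 55 + 1.75q.
New quantity: 172.9 − 4.5q = 55 + 1.75q → q' = 18.864.
Overproduction Δq = 18.864 − 13.744 = 5.12; wedge = subsidy = 32.
Deadweight loss = ½ × 5.12 × 32 = $81.92 thousand.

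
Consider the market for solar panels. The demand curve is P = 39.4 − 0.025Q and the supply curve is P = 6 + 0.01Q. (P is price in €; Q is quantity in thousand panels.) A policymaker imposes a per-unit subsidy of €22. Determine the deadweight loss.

€6914.29 thousand

Competitive equilibrium: 39.4 − 0.025Q = 6 + 0.01Q → Q* = 954.2857, P* = 15.5429.
The subsidy lowers effective supply by 22: P = 0.01Q − 16.
New quantity: 39.4 − 0.025Q = 0.01Q − 16 → Q' = 1582.8571.
Overproduction ΔQ = 1582.8571 − 954.2857 = 628.5714; wedge = subsidy = 22.
Deadweight loss = ½ × 628.5714 × 22 = €6914.29 thousand.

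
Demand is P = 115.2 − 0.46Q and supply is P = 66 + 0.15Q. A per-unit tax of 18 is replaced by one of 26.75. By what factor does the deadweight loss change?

Competitive equilibrium: 115.2 − 0.46Q = 66 + 0.15Q → Q* = 80.6557, P* = 78.0984.
For a per-unit tax t: ΔQ = t/0.61, so DWL = ½·t·(t/0.61) = t²/1.22.
At t = 18: DWL = 265.574. At t = 26.75: DWL = 586.527.
Ratio = (26.75/18)² = 2.209.

2.209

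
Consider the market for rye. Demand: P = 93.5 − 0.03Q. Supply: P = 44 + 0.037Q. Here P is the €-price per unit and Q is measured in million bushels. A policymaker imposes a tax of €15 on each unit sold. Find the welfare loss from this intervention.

€1679.10 million

Competitive equilibrium: 93.5 − 0.03Q = 44 + 0.037Q → Q* = 738.806, P* = 71.3358.
With the tax, the buyer price exceeds the seller price by 15: (93.5 − 0.03Q) − (44 + 0.037Q) = 15 → Q' = 514.9254.
ΔQ = 738.806 − 514.9254 = 223.8806; the wedge equals the tax, 15.
The triangle = ½ × 223.8806 × 15 = €1679.10 million.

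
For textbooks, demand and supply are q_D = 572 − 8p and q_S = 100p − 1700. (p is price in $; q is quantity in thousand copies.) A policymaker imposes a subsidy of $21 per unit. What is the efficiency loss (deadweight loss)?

$1633.33 thousand

In inverse form: demand p = 71.5 − 0.125q, supply p = 17 + 0.01q.
Competitive equilibrium: 71.5 − 0.125q = 17 + 0.01q → q* = 403.7037, p* = 21.037.
The subsidy lowers effective supply by 21: p = 0.01q − 4.
New quantity: 71.5 − 0.125q = 0.01q − 4 → q' = 559.2593.
Overproduction Δq = 559.2593 − 403.7037 = 155.5556; wedge = subsidy = 21.
Welfare loss = ½ × 155.5556 × 21 = $1633.33 thousand.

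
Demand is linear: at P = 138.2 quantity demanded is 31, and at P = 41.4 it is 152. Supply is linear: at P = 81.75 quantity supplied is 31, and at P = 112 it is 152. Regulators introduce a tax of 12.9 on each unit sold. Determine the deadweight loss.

Demand slope = (41.4 − 138.2)/(152 − 31) = −0.8, so P = 163 − 0.8Q.
Supply slope = (112 − 81.75)/(152 − 31) = 0.25, so P = 74 + 0.25Q.
Competitive equilibrium: 163 − 0.8Q = 74 + 0.25Q → Q* = 84.7619, P* = 95.1905.
With the tax, the buyer price exceeds the seller price by 12.9: (163 − 0.8Q) − (74 + 0.25Q) = 12.9 → Q' = 72.4762.
ΔQ = 84.7619 − 72.4762 = 12.2857; the wedge equals the tax, 12.9.
The triangle = ½ × 12.2857 × 12.9 = 79.24.

79.24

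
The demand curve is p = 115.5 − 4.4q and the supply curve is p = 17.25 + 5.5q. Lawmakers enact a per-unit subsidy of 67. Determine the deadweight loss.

Competitive equilibrium: 115.5 − 4.4q = 17.25 + 5.5q → q* = 9.9242, p* = 71.8333.
The subsidy lowers effective supply by 67: p = 5.5q − 49.75.
New quantity: 115.5 − 4.4q = 5.5q − 49.75 → q' = 16.6919.
Overproduction Δq = 16.6919 − 9.9242 = 6.7677; wedge = subsidy = 67.
The triangle = ½ × 6.7677 × 67 = 226.72.

226.72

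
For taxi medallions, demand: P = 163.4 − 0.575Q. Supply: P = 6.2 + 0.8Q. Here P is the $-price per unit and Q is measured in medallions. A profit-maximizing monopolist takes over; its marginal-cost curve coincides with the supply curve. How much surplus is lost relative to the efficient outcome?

$781.34

Competitive equilibrium: 163.4 − 0.575Q = 6.2 + 0.8Q → Q* = 114.3273, P* = 97.6618.
Marginal revenue: MR = 163.4 − 1.15Q. Set MR = MC: 163.4 − 1.15Q = 6.2 + 0.8Q → Q_m = 80.6154.
Price P_m = 163.4 − 0.575·80.6154 = 117.0461; MC(Q_m) = 6.2 + 0.8·80.6154 = 70.6923.
Competitive Q* = 114.3273, so ΔQ = 33.7119; wedge = 117.0461 − 70.6923 = 46.3538.
DWL = ½ × 33.7119 × 46.3538 = $781.34.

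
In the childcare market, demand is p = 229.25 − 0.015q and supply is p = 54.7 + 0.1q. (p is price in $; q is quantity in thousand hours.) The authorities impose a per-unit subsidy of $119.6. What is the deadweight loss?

$62192 thousand

Competitive equilibrium: 229.25 − 0.015q = 54.7 + 0.1q → q* = 1517.8261, p* = 206.4826.
The subsidy lowers effective supply by 119.6: p = 0.1q − 64.9.
New quantity: 229.25 − 0.015q = 0.1q − 64.9 → q' = 2557.8261.
Overproduction Δq = 2557.8261 − 1517.8261 = 1040; wedge = subsidy = 119.6.
DWL = ½ × 1040 × 119.6 = $62192 thousand.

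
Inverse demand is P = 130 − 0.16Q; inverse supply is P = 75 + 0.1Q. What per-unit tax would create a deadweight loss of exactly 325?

13

Competitive equilibrium: 130 − 0.16Q = 75 + 0.1Q → Q* = 211.5385, P* = 96.1538.
A tax t gives ΔQ = t/0.26 and wedge t, so DWL = t²/0.52.
t²/0.52 = 325 → t² = 169 → t = 13.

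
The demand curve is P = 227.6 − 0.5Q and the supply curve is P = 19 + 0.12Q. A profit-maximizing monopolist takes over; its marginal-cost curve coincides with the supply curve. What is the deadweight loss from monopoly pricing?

6993.76

Competitive equilibrium: 227.6 − 0.5Q = 19 + 0.12Q → Q* = 336.4516, P* = 59.3742.
Marginal revenue: MR = 227.6 − Q. Set MR = MC: 227.6 − Q = 19 + 0.12Q → Q_m = 186.25.
Price P_m = 227.6 − 0.5·186.25 = 134.475; MC(Q_m) = 19 + 0.12·186.25 = 41.35.
Competitive Q* = 336.4516, so ΔQ = 150.2016; wedge = 134.475 − 41.35 = 93.125.
Deadweight loss = ½ × 150.2016 × 93.125 = 6993.76.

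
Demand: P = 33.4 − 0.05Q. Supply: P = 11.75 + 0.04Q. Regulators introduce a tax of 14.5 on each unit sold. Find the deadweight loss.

Competitive equilibrium: 33.4 − 0.05Q = 11.75 + 0.04Q → Q* = 240.5556, P* = 21.3722.
With the tax, the buyer price exceeds the seller price by 14.5: (33.4 − 0.05Q) − (11.75 + 0.04Q) = 14.5 → Q' = 79.4444.
ΔQ = 240.5556 − 79.4444 = 161.1112; the wedge equals the tax, 14.5.
DWL = ½ × 161.1112 × 14.5 = 1168.06.

1168.06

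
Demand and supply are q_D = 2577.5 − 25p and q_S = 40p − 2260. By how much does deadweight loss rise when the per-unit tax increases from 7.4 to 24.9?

In inverse form: demand p = 103.1 − 0.04q, supply p = 56.5 + 0.025q.
Competitive equilibrium: 103.1 − 0.04q = 56.5 + 0.025q → q* = 716.9231, p* = 74.4231.
For a per-unit tax t: Δq = t/0.065, so DWL = ½·t·(t/0.065) = t²/0.13.
At t = 7.4: DWL = 421.231. At t = 24.9: DWL = 4769.308.
Increase = 4769.308 − 421.231 = 4348.08.

4348.08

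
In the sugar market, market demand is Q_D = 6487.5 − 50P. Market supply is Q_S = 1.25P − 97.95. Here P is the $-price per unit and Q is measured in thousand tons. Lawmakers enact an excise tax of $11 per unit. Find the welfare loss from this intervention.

In inverse form: demand P = 129.75 − 0.02Q, supply P = 78.36 + 0.8Q.
Competitive equilibrium: 129.75 − 0.02Q = 78.36 + 0.8Q → Q* = 62.6707, P* = 128.4966.
With the tax, the buyer price exceeds the seller price by 11: (129.75 − 0.02Q) − (78.36 + 0.8Q) = 11 → Q' = 49.2561.
ΔQ = 62.6707 − 49.2561 = 13.4146; the wedge equals the tax, 11.
Deadweight loss = ½ × 13.4146 × 11 = $73.78 thousand.

$73.78 thousand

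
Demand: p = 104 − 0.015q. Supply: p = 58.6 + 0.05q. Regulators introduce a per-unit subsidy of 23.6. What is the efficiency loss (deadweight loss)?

4284.31

Competitive equilibrium: 104 − 0.015q = 58.6 + 0.05q → q* = 698.4615, p* = 93.5231.
The subsidy lowers effective supply by 23.6: p = 35 + 0.05q.
New quantity: 104 − 0.015q = 35 + 0.05q → q' = 1061.5385.
Overproduction Δq = 1061.5385 − 698.4615 = 363.077; wedge = subsidy = 23.6.
The triangle = ½ × 363.077 × 23.6 = 4284.31.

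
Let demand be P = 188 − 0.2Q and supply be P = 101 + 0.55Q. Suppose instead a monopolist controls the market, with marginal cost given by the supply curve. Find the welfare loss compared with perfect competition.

223.65

Competitive equilibrium: 188 − 0.2Q = 101 + 0.55Q → Q* = 116, P* = 164.8.
Marginal revenue: MR = 188 − 0.4Q. Set MR = MC: 188 − 0.4Q = 101 + 0.55Q → Q_m = 91.5789.
Price P_m = 188 − 0.2·91.5789 = 169.6842; MC(Q_m) = 101 + 0.55·91.5789 = 151.3684.
Competitive Q* = 116, so ΔQ = 24.4211; wedge = 169.6842 − 151.3684 = 18.3158.
Welfare loss = ½ × 24.4211 × 18.3158 = 223.65.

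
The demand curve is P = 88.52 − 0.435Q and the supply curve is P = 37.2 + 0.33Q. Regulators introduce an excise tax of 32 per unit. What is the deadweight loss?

Competitive equilibrium: 88.52 − 0.435Q = 37.2 + 0.33Q → Q* = 67.085, P* = 59.338.
With the tax, the buyer price exceeds the seller price by 32: (88.52 − 0.435Q) − (37.2 + 0.33Q) = 32 → Q' = 25.2549.
ΔQ = 67.085 − 25.2549 = 41.8301; the wedge equals the tax, 32.
DWL = ½ × 41.8301 × 32 = 669.28.

669.28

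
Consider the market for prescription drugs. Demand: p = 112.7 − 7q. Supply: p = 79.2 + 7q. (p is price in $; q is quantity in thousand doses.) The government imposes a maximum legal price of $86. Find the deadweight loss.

$14.14 thousand

Competitive equilibrium: 112.7 − 7q = 79.2 + 7q → q* = 2.3929, p* = 95.95.
At the ceiling p = 86, quantity supplied = (86 − 79.2)/7 = 0.9714.
Willingness to pay at q' = 0.9714: 112.7 − 7·0.9714 = 105.9002.
Δq = 2.3929 − 0.9714 = 1.4215; wedge = 105.9002 − 86 = 19.9002.
The triangle = ½ × 1.4215 × 19.9002 = $14.14 thousand.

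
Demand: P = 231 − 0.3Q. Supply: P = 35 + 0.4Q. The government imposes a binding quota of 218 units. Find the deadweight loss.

1345.40

Competitive equilibrium: 231 − 0.3Q = 35 + 0.4Q → Q* = 280, P* = 147.
At Q = 218: demand price = 231 − 0.3·218 = 165.6; supply price = 35 + 0.4·218 = 122.2.
ΔQ = 280 − 218 = 62; wedge = 165.6 − 122.2 = 43.4.
The triangle = ½ × 62 × 43.4 = 1345.40.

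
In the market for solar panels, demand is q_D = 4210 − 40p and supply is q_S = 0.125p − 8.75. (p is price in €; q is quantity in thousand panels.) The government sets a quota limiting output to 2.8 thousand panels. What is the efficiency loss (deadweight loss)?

In inverse form: demand p = 105.25 − 0.025q, supply p = 70 + 8q.
Competitive equilibrium: 105.25 − 0.025q = 70 + 8q → q* = 4.3925, p* = 105.1402.
At q = 2.8: demand price = 105.25 − 0.025·2.8 = 105.18; supply price = 70 + 8·2.8 = 92.4.
Δq = 4.3925 − 2.8 = 1.5925; wedge = 105.18 − 92.4 = 12.78.
Welfare loss = ½ × 1.5925 × 12.78 = €10.18 thousand.

€10.18 thousand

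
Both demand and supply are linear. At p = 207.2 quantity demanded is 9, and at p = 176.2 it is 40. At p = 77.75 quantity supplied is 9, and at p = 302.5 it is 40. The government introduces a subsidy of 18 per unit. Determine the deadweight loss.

Demand slope = (176.2 − 207.2)/(40 − 9) = −1, so p = 216.2 − q.
Supply slope = (302.5 − 77.75)/(40 − 9) = 7.25, so p = 12.5 + 7.25q.
Competitive equilibrium: 216.2 − q = 12.5 + 7.25q → q* = 24.6909, p* = 191.5091.
The subsidy lowers effective supply by 18: p = 7.25q − 5.5.
New quantity: 216.2 − q = 7.25q − 5.5 → q' = 26.8727.
Overproduction Δq = 26.8727 − 24.6909 = 2.1818; wedge = subsidy = 18.
Deadweight loss = ½ × 2.1818 × 18 = 19.64.

19.64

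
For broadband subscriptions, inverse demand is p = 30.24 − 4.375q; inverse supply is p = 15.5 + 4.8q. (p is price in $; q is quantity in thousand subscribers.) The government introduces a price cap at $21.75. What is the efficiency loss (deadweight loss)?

$0.43 thousand

Competitive equilibrium: 30.24 − 4.375q = 15.5 + 4.8q → q* = 1.6065, p* = 23.2114.
At the ceiling p = 21.75, quantity supplied = (21.75 − 15.5)/4.8 = 1.3021.
Willingness to pay at q' = 1.3021: 30.24 − 4.375·1.3021 = 24.5433.
Δq = 1.6065 − 1.3021 = 0.3044; wedge = 24.5433 − 21.75 = 2.7933.
The triangle = ½ × 0.3044 × 2.7933 = $0.43 thousand.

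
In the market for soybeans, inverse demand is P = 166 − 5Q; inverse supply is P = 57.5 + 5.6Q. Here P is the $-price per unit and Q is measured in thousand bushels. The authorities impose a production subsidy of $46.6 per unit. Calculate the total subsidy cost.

Competitive equilibrium: 166 − 5Q = 57.5 + 5.6Q → Q* = 10.23585, P* = 114.82075.
The subsidy lowers effective supply by 46.6: P = 10.9 + 5.6Q.
New quantity: 166 − 5Q = 10.9 + 5.6Q → Q' = 14.63208.
Total subsidy cost = 46.6 × 14.63208 = $681.85 thousand.

$681.85 thousand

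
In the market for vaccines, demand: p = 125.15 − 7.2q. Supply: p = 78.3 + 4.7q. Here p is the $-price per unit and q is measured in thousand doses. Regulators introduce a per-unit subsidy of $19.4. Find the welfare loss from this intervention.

Competitive equilibrium: 125.15 − 7.2q = 78.3 + 4.7q → q* = 3.937, p* = 96.8038.
The subsidy lowers effective supply by 19.4: p = 58.9 + 4.7q.
New quantity: 125.15 − 7.2q = 58.9 + 4.7q → q' = 5.5672.
Overproduction Δq = 5.5672 − 3.937 = 1.6302; wedge = subsidy = 19.4.
Deadweight loss = ½ × 1.6302 × 19.4 = $15.81 thousand.

$15.81 thousand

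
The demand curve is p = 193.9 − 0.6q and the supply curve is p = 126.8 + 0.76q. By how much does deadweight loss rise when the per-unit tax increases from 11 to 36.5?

Competitive equilibrium: 193.9 − 0.6q = 126.8 + 0.76q → q* = 49.3382, p* = 164.2971.
For a per-unit tax t: Δq = t/1.36, so DWL = ½·t·(t/1.36) = t²/2.72.
At t = 11: DWL = 44.485. At t = 36.5: DWL = 489.798.
Increase = 489.798 − 44.485 = 445.31.

445.31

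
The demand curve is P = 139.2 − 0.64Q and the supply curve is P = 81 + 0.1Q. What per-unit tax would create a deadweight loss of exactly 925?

Competitive equilibrium: 139.2 − 0.64Q = 81 + 0.1Q → Q* = 78.6486, P* = 88.8649.
A tax t gives ΔQ = t/0.74 and wedge t, so DWL = t²/1.48.
t²/1.48 = 925 → t² = 1369 → t = 37.

37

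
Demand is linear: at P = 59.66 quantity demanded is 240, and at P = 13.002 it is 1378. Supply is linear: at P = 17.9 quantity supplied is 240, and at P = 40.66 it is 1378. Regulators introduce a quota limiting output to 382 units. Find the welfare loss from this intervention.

8979.32

Demand slope = (13.002 − 59.66)/(1378 − 240) = −0.041, so P = 69.5 − 0.041Q.
Supply slope = (40.66 − 17.9)/(1378 − 240) = 0.02, so P = 13.1 + 0.02Q.
Competitive equilibrium: 69.5 − 0.041Q = 13.1 + 0.02Q → Q* = 924.59016, P* = 31.5918.
At Q = 382: demand price = 69.5 − 0.041·382 = 53.838; supply price = 13.1 + 0.02·382 = 20.74.
ΔQ = 924.59016 − 382 = 542.59016; wedge = 53.838 − 20.74 = 33.098.
Welfare loss = ½ × 542.59016 × 33.098 = 8979.32.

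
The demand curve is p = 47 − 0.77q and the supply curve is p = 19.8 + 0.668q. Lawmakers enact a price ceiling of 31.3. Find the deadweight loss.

Competitive equilibrium: 47 − 0.77q = 19.8 + 0.668q → q* = 18.9152, p* = 32.4353.
At the ceiling p = 31.3, quantity supplied = (31.3 − 19.8)/0.668 = 17.2156.
Willingness to pay at q' = 17.2156: 47 − 0.77·17.2156 = 33.744.
Δq = 18.9152 − 17.2156 = 1.6996; wedge = 33.744 − 31.3 = 2.444.
Welfare loss = ½ × 1.6996 × 2.444 = 2.08.

2.08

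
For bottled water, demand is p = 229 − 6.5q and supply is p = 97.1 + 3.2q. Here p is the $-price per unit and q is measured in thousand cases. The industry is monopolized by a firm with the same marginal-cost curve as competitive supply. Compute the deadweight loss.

Competitive equilibrium: 229 − 6.5q = 97.1 + 3.2q → q* = 13.5979, p* = 140.6134.
Marginal revenue: MR = 229 − 13q. Set MR = MC: 229 − 13q = 97.1 + 3.2q → q_m = 8.142.
Price p_m = 229 − 6.5·8.142 = 176.077; MC(q_m) = 97.1 + 3.2·8.142 = 123.1544.
Competitive q* = 13.5979, so Δq = 5.4559; wedge = 176.077 − 123.1544 = 52.9226.
The triangle = ½ × 5.4559 × 52.9226 = $144.37 thousand.

$144.37 thousand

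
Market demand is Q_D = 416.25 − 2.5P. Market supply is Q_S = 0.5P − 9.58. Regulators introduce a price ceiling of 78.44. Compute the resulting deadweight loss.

1209.80

In inverse form: demand P = 166.5 − 0.4Q, supply P = 19.16 + 2Q.
Competitive equilibrium: 166.5 − 0.4Q = 19.16 + 2Q → Q* = 61.3917, P* = 141.9433.
At the ceiling P = 78.44, quantity supplied = (78.44 − 19.16)/2 = 29.64.
Willingness to pay at Q' = 29.64: 166.5 − 0.4·29.64 = 154.644.
ΔQ = 61.3917 − 29.64 = 31.7517; wedge = 154.644 − 78.44 = 76.204.
Deadweight loss = ½ × 31.7517 × 76.204 = 1209.80.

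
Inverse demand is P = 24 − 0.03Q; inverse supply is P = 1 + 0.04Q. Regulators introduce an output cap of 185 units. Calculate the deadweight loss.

721.45

Competitive equilibrium: 24 − 0.03Q = 1 + 0.04Q → Q* = 328.5714, P* = 14.1429.
At Q = 185: demand price = 24 − 0.03·185 = 18.45; supply price = 1 + 0.04·185 = 8.4.
ΔQ = 328.5714 − 185 = 143.5714; wedge = 18.45 − 8.4 = 10.05.
Deadweight loss = ½ × 143.5714 × 10.05 = 721.45.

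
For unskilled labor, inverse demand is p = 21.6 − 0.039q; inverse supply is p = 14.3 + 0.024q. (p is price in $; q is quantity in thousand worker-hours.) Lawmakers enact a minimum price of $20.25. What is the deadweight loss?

Competitive equilibrium: 21.6 − 0.039q = 14.3 + 0.024q → q* = 115.873, p* = 17.081.
At the floor p = 20.25, quantity demanded = (21.6 − 20.25)/0.039 = 34.6154.
Sellers' marginal cost at q' = 34.6154: 14.3 + 0.024·34.6154 = 15.1308.
Δq = 115.873 − 34.6154 = 81.2576; wedge = 20.25 − 15.1308 = 5.1192.
DWL = ½ × 81.2576 × 5.1192 = $207.99 thousand.

$207.99 thousand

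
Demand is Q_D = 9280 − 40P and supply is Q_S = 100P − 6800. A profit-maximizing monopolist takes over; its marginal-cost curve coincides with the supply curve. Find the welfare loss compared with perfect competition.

In inverse form: demand P = 232 − 0.025Q, supply P = 68 + 0.01Q.
Competitive equilibrium: 232 − 0.025Q = 68 + 0.01Q → Q* = 4685.714286, P* = 114.857143.
Marginal revenue: MR = 232 − 0.05Q. Set MR = MC: 232 − 0.05Q = 68 + 0.01Q → Q_m = 2733.333333.
Price P_m = 232 − 0.025·2733.333333 = 163.666667; MC(Q_m) = 68 + 0.01·2733.333333 = 95.333333.
Competitive Q* = 4685.714286, so ΔQ = 1952.380953; wedge = 163.666667 − 95.333333 = 68.333334.
DWL = ½ × 1952.380953 × 68.333334 = 66706.35.

66706.35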